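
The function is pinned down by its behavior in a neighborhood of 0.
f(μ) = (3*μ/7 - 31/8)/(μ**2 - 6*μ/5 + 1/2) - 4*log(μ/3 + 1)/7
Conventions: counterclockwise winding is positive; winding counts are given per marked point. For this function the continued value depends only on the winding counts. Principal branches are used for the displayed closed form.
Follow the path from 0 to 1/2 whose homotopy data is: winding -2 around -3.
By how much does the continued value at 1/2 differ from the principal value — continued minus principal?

Continued minus principal equals (16/7)*pi*i.

The rational part is single-valued and drops out of the difference; each branch term changes only by its own monodromy.
(-4/7)*log(1 - μ/(-3)): each positive loop around -3 adds 2*pi*i to the log, so winding -2 contributes (-4/7)*(-2)*2*pi*i = (16/7)*pi*i.
Summing the contributions at μ = 1/2 gives (16/7)*pi*i.


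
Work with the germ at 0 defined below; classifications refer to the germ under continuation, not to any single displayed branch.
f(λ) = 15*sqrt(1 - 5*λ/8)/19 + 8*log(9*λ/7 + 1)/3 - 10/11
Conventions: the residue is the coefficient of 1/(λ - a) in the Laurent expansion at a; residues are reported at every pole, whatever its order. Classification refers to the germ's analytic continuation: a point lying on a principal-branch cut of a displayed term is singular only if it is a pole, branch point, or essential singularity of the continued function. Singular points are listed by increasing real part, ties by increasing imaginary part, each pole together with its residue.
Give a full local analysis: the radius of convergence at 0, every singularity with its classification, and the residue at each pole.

Branch term (15/19)*sqrt(1 - λ/(8/5)): its argument vanishes at λ = 8/5, a square-root branch point, modulus 8/5.
Branch term (8/3)*log(1 - λ/(-7/9)): its argument vanishes at λ = -7/9, a logarithmic branch point, modulus 7/9.
The radius of convergence is the smallest modulus among the singular points: 7/9.
List the singular points by increasing real part (a conjugate pair: the negative imaginary part first).

Radius of convergence at 0: 7/9.
At -7/9: a logarithmic branch point.
At 8/5: an algebraic (square-root) branch point.


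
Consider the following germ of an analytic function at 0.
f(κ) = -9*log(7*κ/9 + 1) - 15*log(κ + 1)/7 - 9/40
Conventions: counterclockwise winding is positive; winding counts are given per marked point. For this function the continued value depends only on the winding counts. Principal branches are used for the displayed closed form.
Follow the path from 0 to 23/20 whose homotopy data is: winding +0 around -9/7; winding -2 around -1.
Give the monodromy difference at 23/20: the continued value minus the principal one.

Continued minus principal equals (60/7)*pi*i.

The rational part is single-valued and drops out of the difference; each branch term changes only by its own monodromy.
(-9)*log(1 - κ/(-9/7)): winding 0 around -9/7, so this term returns to its principal value, contribution 0.
(-15/7)*log(1 - κ/(-1)): each positive loop around -1 adds 2*pi*i to the log, so winding -2 contributes (-15/7)*(-2)*2*pi*i = (60/7)*pi*i.
Summing the contributions at κ = 23/20 gives (60/7)*pi*i.


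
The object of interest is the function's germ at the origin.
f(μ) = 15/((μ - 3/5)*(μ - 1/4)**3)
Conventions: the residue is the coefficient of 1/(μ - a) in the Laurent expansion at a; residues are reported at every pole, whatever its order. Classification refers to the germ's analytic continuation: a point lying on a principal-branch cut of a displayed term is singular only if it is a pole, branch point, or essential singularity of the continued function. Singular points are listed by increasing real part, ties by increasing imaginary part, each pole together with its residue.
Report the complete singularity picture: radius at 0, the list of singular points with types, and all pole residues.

Radius of convergence at 0: 1/4.
At 1/4: a pole of order 3; residue -120000/343.
At 3/5: a pole of order 1; residue 120000/343.

Denominator factor (μ - 1/4)^3: pole of order 3 at 1/4, modulus 1/4.
Denominator factor (μ - 3/5): pole of order 1 at 3/5, modulus 3/5.
The radius of convergence is the smallest modulus among the singular points: 1/4.
At the order-3 pole 1/4 set g(μ) = (μ - (1/4))^3*f(μ) = 15/(μ - 3/5).
Order-3 pole: residue = g''(a)/2; g''(1/4) = -240000/343, so the residue is -120000/343.
At the order-1 pole 3/5 set g(μ) = (μ - (3/5))*f(μ) = 15/(μ - 1/4)**3.
Simple pole: residue = g(a) at a = 3/5, which is 120000/343.
List the singular points by increasing real part (a conjugate pair: the negative imaginary part first).


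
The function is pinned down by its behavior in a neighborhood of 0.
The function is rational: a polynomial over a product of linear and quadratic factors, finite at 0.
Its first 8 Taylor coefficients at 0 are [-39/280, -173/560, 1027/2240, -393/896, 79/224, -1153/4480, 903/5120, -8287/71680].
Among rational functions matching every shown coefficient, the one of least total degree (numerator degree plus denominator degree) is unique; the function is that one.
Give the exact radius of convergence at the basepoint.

No rational of total degree below 5 reproduces all 8 coefficients; solving the [2/3] Pade equations on them gives f(x) = (-7*x**2/8 - 29*x/7 - 39/35)/(x + 2)**3, whose expansion matches every shown term.
Denominator factor (x + 2)^3: pole of order 3 at -2, modulus 2.
The radius of convergence is the smallest modulus among the singular points: 2.

The radius of convergence is 2.


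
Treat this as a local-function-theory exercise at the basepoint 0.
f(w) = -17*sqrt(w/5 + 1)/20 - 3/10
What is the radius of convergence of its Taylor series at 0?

The radius of convergence is 5.

Branch term (-17/20)*sqrt(1 - w/(-5)): its argument vanishes at w = -5, a square-root branch point, modulus 5.
The radius of convergence is the smallest modulus among the singular points: 5.


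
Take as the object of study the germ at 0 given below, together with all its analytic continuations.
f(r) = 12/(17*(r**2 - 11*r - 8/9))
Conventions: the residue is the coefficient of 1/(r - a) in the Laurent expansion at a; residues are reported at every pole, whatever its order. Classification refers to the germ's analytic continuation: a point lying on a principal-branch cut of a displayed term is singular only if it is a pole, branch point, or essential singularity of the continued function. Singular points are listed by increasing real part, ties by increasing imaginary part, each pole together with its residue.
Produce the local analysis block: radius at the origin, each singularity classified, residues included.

Denominator factor (r**2 - 11*r - 8/9): discriminant 1121/9, real irrational roots 11/2 + (1/6)*sqrt(1121) and 11/2 - (1/6)*sqrt(1121); poles of order 1, moduli 11/2 + (1/6)*sqrt(1121) and -11/2 + (1/6)*sqrt(1121).
The radius of convergence is the smallest modulus among the singular points: -11/2 + (1/6)*sqrt(1121).
The factor r**2 - 11*r - 8/9 splits as (r - a)(r - a') with a = 11/2 - (1/6)*sqrt(1121), a' = 11/2 + (1/6)*sqrt(1121). At the order-1 pole a set g(r) = (r - a)*f(r) = [12/17] / (r - a').
Simple pole: residue = g(a) at a = 11/2 - (1/6)*sqrt(1121), which is -(36/19057)*sqrt(1121).
The factor r**2 - 11*r - 8/9 splits as (r - a)(r - a') with a = 11/2 + (1/6)*sqrt(1121), a' = 11/2 - (1/6)*sqrt(1121). At the order-1 pole a set g(r) = (r - a)*f(r) = [12/17] / (r - a').
Simple pole: residue = g(a) at a = 11/2 + (1/6)*sqrt(1121), which is (36/19057)*sqrt(1121).
List the singular points by increasing real part (a conjugate pair: the negative imaginary part first).

Radius of convergence at 0: -11/2 + (1/6)*sqrt(1121).
At 11/2 - (1/6)*sqrt(1121): a pole of order 1; residue -(36/19057)*sqrt(1121).
At 11/2 + (1/6)*sqrt(1121): a pole of order 1; residue (36/19057)*sqrt(1121).


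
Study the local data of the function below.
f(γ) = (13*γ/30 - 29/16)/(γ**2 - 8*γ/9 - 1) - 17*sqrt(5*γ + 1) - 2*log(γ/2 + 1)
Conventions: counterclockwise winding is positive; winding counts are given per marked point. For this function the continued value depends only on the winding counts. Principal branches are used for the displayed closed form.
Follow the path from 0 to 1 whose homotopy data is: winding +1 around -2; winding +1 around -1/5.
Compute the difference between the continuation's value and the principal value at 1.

The rational part is single-valued and drops out of the difference; each branch term changes only by its own monodromy.
(-2)*log(1 - γ/(-2)): each positive loop around -2 adds 2*pi*i to the log, so winding +1 contributes (-2)*(1)*2*pi*i = -(4)*pi*i.
(-17)*sqrt(1 - γ/(-1/5)): winding +1 is odd, the square root flips sign, contributing -2*(-17)*sqrt(1 - (1)/(-1/5)) = -2*(-17)*sqrt(6) = (34)*sqrt(6).
Summing the contributions at γ = 1 gives ((34)*sqrt(6)) - ((4)*pi)*i.

Continued minus principal equals ((34)*sqrt(6)) - ((4)*pi)*i.


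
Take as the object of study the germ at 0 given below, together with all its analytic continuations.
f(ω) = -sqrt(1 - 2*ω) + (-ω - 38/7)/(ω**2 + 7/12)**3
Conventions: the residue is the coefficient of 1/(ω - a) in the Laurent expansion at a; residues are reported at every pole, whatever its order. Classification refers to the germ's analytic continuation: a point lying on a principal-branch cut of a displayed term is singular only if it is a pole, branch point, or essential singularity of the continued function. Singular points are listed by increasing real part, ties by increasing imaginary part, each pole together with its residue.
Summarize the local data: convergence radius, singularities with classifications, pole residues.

Radius of convergence at 0: 1/2.
At -((1/6)*sqrt(21))*i: a pole of order 3; residue -((2052/2401)*sqrt(21))*i.
At ((1/6)*sqrt(21))*i: a pole of order 3; residue ((2052/2401)*sqrt(21))*i.
At 1/2: an algebraic (square-root) branch point.

Denominator factor (ω**2 + 7/12)^3: discriminant -7/3, complex-conjugate roots ((1/6)*sqrt(21))*i and -((1/6)*sqrt(21))*i; poles of order 3, moduli (1/6)*sqrt(21) and (1/6)*sqrt(21).
Branch term (-1)*sqrt(1 - ω/(1/2)): its argument vanishes at ω = 1/2, a square-root branch point, modulus 1/2.
The radius of convergence is the smallest modulus among the singular points: 1/2.
The branch term is analytic at -((1/6)*sqrt(21))*i and contributes nothing to the residue; only the rational part matters.
The factor ω**2 + 7/12 splits as (ω - a)(ω - a') with a = -((1/6)*sqrt(21))*i, a' = ((1/6)*sqrt(21))*i. At the order-3 pole a set g(ω) = (ω - a)^3*(rational part) = [-ω - 38/7] / (ω - a')^3.
Order-3 pole: residue = g''(a)/2; g''(-((1/6)*sqrt(21))*i) = -((4104/2401)*sqrt(21))*i, so the residue is -((2052/2401)*sqrt(21))*i.
The branch term is analytic at ((1/6)*sqrt(21))*i and contributes nothing to the residue; only the rational part matters.
The factor ω**2 + 7/12 splits as (ω - a)(ω - a') with a = ((1/6)*sqrt(21))*i, a' = -((1/6)*sqrt(21))*i. At the order-3 pole a set g(ω) = (ω - a)^3*(rational part) = [-ω - 38/7] / (ω - a')^3.
Order-3 pole: residue = g''(a)/2; g''(((1/6)*sqrt(21))*i) = ((4104/2401)*sqrt(21))*i, so the residue is ((2052/2401)*sqrt(21))*i.
List the singular points by increasing real part (a conjugate pair: the negative imaginary part first).


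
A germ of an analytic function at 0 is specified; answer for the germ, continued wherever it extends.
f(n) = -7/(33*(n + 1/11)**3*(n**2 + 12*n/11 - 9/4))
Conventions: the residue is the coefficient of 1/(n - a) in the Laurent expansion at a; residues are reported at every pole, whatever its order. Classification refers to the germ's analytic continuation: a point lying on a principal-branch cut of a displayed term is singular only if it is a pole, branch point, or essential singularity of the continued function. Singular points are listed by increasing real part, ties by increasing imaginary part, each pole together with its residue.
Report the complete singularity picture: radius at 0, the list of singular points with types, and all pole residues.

Radius of convergence at 0: 1/11.
At -6/11 - (3/22)*sqrt(137): a pole of order 1; residue -28616/1092727 + (2127440/1347332391)*sqrt(137).
At -1/11: a pole of order 3; residue 57232/1092727.
At -6/11 + (3/22)*sqrt(137): a pole of order 1; residue -28616/1092727 - (2127440/1347332391)*sqrt(137).


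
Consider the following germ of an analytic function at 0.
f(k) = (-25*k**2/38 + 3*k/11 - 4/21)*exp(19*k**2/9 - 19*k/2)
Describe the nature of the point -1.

There is no denominator, hence no pole anywhere.
The factor exp(19*k**2/9 - 19*k/2) is entire.
So the germ continues analytically to -1.

The point is a regular point.


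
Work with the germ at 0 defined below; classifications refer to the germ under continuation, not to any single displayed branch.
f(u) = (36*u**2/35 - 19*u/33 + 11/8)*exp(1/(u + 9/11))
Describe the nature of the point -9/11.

The exponent 1/(u - (-9/11)) has a pole at -9/11, so exp(1/(u - (-9/11))) takes every nonzero value near it: an essential singularity (not a pole of any order).

The point is an essential singularity.


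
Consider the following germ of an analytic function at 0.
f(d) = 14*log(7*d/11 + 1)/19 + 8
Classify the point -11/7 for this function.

The point is a logarithmic branch point.

The term (14/19)*log(1 - d/(-11/7)) has argument 1 - -11/7/(-11/7) = 0 at -11/7: a logarithmic (infinitely-sheeted) branch point; the remaining terms are analytic or single-valued there.


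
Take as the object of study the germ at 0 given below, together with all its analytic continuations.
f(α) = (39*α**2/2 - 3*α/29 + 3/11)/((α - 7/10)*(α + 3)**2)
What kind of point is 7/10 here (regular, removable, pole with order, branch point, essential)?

The denominator factor α - 7/10 vanishes at 7/10 and appears to the power 1; the numerator there equals 622389/63800, nonzero, and no other factor vanishes.
Hence a pole whose order is the multiplicity, 1.

The point is a pole of order 1.


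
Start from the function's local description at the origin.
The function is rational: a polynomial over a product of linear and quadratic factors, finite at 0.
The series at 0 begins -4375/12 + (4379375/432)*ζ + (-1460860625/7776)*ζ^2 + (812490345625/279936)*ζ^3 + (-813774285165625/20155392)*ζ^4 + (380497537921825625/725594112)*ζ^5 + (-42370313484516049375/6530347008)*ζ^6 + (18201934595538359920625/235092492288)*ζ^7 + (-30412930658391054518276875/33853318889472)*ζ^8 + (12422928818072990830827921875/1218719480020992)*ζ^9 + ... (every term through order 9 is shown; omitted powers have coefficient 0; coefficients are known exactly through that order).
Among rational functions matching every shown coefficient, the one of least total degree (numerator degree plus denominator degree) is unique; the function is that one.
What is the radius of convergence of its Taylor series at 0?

The radius of convergence is -7/8 + (1/40)*sqrt(1545).

No rational of total degree below 8 reproduces all 10 coefficients; solving the [0/8] Pade equations on them gives f(ζ) = 5/(4*(ζ**2 - 7*ζ/4 - 1/5)**3*(ζ**2 + 2*ζ/3 + 3/7)), whose expansion matches every shown term.
Denominator factor (ζ**2 + 2*ζ/3 + 3/7): discriminant -80/63, complex-conjugate roots (-1/3) + ((2/21)*sqrt(35))*i and (-1/3) - ((2/21)*sqrt(35))*i; poles of order 1, moduli (1/7)*sqrt(21) and (1/7)*sqrt(21).
Denominator factor (ζ**2 - 7*ζ/4 - 1/5)^3: discriminant 309/80, real irrational roots 7/8 + (1/40)*sqrt(1545) and 7/8 - (1/40)*sqrt(1545); poles of order 3, moduli 7/8 + (1/40)*sqrt(1545) and -7/8 + (1/40)*sqrt(1545).
The radius of convergence is the smallest modulus among the singular points: -7/8 + (1/40)*sqrt(1545).


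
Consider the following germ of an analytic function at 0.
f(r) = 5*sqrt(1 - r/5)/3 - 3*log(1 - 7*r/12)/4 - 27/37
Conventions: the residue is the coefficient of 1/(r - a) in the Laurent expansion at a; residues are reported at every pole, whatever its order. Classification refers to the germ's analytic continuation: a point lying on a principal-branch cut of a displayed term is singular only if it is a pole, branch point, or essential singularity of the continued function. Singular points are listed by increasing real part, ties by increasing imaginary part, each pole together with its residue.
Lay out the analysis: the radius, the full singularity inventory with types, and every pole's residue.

Branch term (-3/4)*log(1 - r/(12/7)): its argument vanishes at r = 12/7, a logarithmic branch point, modulus 12/7.
Branch term (5/3)*sqrt(1 - r/(5)): its argument vanishes at r = 5, a square-root branch point, modulus 5.
The radius of convergence is the smallest modulus among the singular points: 12/7.
List the singular points by increasing real part (a conjugate pair: the negative imaginary part first).

Radius of convergence at 0: 12/7.
At 12/7: a logarithmic branch point.
At 5: an algebraic (square-root) branch point.


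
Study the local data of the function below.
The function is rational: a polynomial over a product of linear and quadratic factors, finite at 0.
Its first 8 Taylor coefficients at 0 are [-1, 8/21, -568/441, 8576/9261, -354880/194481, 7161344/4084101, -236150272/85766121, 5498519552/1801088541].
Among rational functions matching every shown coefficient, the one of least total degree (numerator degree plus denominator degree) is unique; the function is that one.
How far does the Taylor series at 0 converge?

The radius of convergence is -1/6 + (1/12)*sqrt(130).

No rational of total degree below 2 reproduces all 8 coefficients; solving the [0/2] Pade equations on them gives f(u) = 7/(8*(u**2 - u/3 - 7/8)), whose expansion matches every shown term.
Denominator factor (u**2 - u/3 - 7/8): discriminant 65/18, real irrational roots 1/6 + (1/12)*sqrt(130) and 1/6 - (1/12)*sqrt(130); poles of order 1, moduli 1/6 + (1/12)*sqrt(130) and -1/6 + (1/12)*sqrt(130).
The radius of convergence is the smallest modulus among the singular points: -1/6 + (1/12)*sqrt(130).


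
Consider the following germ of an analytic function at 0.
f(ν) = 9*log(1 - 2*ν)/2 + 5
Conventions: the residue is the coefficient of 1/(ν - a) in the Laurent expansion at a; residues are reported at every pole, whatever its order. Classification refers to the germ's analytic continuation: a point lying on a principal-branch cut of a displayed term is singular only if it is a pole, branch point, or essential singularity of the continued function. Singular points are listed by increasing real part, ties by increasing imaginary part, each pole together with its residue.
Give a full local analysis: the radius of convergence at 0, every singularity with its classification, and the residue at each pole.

Branch term (9/2)*log(1 - ν/(1/2)): its argument vanishes at ν = 1/2, a logarithmic branch point, modulus 1/2.
The radius of convergence is the smallest modulus among the singular points: 1/2.

Radius of convergence at 0: 1/2.
At 1/2: a logarithmic branch point.


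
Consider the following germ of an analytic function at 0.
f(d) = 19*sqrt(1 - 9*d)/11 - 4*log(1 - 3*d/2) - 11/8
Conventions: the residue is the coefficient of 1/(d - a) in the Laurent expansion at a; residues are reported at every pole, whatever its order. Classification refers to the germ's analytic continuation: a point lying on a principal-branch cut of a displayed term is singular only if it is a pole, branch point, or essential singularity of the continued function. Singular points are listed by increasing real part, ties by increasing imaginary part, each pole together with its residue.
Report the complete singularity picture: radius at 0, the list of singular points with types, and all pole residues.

Branch term (-4)*log(1 - d/(2/3)): its argument vanishes at d = 2/3, a logarithmic branch point, modulus 2/3.
Branch term (19/11)*sqrt(1 - d/(1/9)): its argument vanishes at d = 1/9, a square-root branch point, modulus 1/9.
The radius of convergence is the smallest modulus among the singular points: 1/9.
List the singular points by increasing real part (a conjugate pair: the negative imaginary part first).

Radius of convergence at 0: 1/9.
At 1/9: an algebraic (square-root) branch point.
At 2/3: a logarithmic branch point.


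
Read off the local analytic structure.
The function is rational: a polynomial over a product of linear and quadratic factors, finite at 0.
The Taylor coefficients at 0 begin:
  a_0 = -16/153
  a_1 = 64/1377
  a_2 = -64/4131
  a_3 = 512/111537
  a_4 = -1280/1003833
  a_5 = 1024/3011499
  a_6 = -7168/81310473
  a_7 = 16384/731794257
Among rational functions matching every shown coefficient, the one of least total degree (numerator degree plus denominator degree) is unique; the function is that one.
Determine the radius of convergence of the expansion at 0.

No rational of total degree below 2 reproduces all 8 coefficients; solving the [0/2] Pade equations on them gives f(w) = -36/(17*(w + 9/2)**2), whose expansion matches every shown term.
Denominator factor (w + 9/2)^2: pole of order 2 at -9/2, modulus 9/2.
The radius of convergence is the smallest modulus among the singular points: 9/2.

The radius of convergence is 9/2.


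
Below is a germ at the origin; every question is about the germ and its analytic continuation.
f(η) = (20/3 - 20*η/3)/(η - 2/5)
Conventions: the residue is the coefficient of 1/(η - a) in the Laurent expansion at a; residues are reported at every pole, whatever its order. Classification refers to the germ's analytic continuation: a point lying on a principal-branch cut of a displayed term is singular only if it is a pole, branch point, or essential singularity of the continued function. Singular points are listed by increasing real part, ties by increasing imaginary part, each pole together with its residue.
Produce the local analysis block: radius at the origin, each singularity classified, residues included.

Denominator factor (η - 2/5): pole of order 1 at 2/5, modulus 2/5.
The radius of convergence is the smallest modulus among the singular points: 2/5.
At the order-1 pole 2/5 set g(η) = (η - (2/5))*f(η) = 20/3 - 20*η/3.
Simple pole: residue = g(a) at a = 2/5, which is 4.

Radius of convergence at 0: 2/5.
At 2/5: a pole of order 1; residue 4.


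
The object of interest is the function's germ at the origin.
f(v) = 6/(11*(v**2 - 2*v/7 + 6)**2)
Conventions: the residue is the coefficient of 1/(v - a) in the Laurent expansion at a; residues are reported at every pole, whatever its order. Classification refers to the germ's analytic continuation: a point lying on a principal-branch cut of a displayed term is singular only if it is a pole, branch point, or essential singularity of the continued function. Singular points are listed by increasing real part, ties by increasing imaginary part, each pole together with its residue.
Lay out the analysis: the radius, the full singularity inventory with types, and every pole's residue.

Radius of convergence at 0: sqrt(6).
At (1/7) - ((1/7)*sqrt(293))*i: a pole of order 2; residue ((1029/1888678)*sqrt(293))*i.
At (1/7) + ((1/7)*sqrt(293))*i: a pole of order 2; residue -((1029/1888678)*sqrt(293))*i.

Denominator factor (v**2 - 2*v/7 + 6)^2: discriminant -1172/49, complex-conjugate roots (1/7) + ((1/7)*sqrt(293))*i and (1/7) - ((1/7)*sqrt(293))*i; poles of order 2, moduli sqrt(6) and sqrt(6).
The radius of convergence is the smallest modulus among the singular points: sqrt(6).
The factor v**2 - 2*v/7 + 6 splits as (v - a)(v - a') with a = (1/7) - ((1/7)*sqrt(293))*i, a' = (1/7) + ((1/7)*sqrt(293))*i. At the order-2 pole a set g(v) = (v - a)^2*f(v) = [6/11] / (v - a')^2.
Order-2 pole: residue = g'(a); g'((1/7) - ((1/7)*sqrt(293))*i) = ((1029/1888678)*sqrt(293))*i, so the residue is ((1029/1888678)*sqrt(293))*i.
The factor v**2 - 2*v/7 + 6 splits as (v - a)(v - a') with a = (1/7) + ((1/7)*sqrt(293))*i, a' = (1/7) - ((1/7)*sqrt(293))*i. At the order-2 pole a set g(v) = (v - a)^2*f(v) = [6/11] / (v - a')^2.
Order-2 pole: residue = g'(a); g'((1/7) + ((1/7)*sqrt(293))*i) = -((1029/1888678)*sqrt(293))*i, so the residue is -((1029/1888678)*sqrt(293))*i.
List the singular points by increasing real part (a conjugate pair: the negative imaginary part first).


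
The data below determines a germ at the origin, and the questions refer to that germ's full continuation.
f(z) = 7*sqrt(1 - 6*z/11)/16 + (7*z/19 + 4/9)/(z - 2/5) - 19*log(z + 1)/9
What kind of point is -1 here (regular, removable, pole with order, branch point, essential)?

The term (-19/9)*log(1 - z/(-1)) has argument 1 - -1/(-1) = 0 at -1: a logarithmic (infinitely-sheeted) branch point; the remaining terms are analytic or single-valued there.

The point is a logarithmic branch point.


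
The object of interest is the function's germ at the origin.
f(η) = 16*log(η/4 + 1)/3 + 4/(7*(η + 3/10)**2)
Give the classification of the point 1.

The point is a regular point.

Denominator factors: η + 3/10 = 13/10 at η = 1 — none vanishes.
Branch term log(1 - η/(-4)): argument at 1 is 5/4, nonzero, so 1 is not its branch point (a point on a principal cut is still regular for the continued germ).
So the germ continues analytically to 1.


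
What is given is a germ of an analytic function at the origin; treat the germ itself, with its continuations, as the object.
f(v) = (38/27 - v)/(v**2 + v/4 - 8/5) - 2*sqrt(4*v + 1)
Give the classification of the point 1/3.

Denominator factors: v**2 + v/4 - 8/5 = -253/180 at v = 1/3 — none vanishes.
Branch term sqrt(1 - v/(-1/4)): argument at 1/3 is 7/3, nonzero, so 1/3 is not its branch point (a point on a principal cut is still regular for the continued germ).
So the germ continues analytically to 1/3.

The point is a regular point.


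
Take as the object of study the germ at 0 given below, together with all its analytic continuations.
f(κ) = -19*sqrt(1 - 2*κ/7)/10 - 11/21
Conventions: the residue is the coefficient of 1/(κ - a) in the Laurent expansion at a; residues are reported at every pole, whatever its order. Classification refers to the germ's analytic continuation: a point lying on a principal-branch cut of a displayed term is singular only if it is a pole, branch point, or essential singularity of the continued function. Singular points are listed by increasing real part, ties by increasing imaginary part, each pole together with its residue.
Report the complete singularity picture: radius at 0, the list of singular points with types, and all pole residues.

Radius of convergence at 0: 7/2.
At 7/2: an algebraic (square-root) branch point.

Branch term (-19/10)*sqrt(1 - κ/(7/2)): its argument vanishes at κ = 7/2, a square-root branch point, modulus 7/2.
The radius of convergence is the smallest modulus among the singular points: 7/2.


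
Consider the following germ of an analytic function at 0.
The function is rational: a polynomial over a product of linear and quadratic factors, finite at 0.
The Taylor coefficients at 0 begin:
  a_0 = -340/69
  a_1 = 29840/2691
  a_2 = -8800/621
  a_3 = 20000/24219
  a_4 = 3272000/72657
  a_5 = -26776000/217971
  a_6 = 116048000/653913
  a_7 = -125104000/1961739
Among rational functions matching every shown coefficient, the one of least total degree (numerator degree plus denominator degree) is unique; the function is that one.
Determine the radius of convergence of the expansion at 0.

The radius of convergence is (1/10)*sqrt(30).

No rational of total degree below 4 reproduces all 8 coefficients; solving the [2/2] Pade equations on them gives f(ρ) = (-4*ρ**2/13 - 8*ρ/13 - 34/23)/(ρ**2 + 4*ρ/5 + 3/10), whose expansion matches every shown term.
Denominator factor (ρ**2 + 4*ρ/5 + 3/10): discriminant -14/25, complex-conjugate roots (-2/5) + ((1/10)*sqrt(14))*i and (-2/5) - ((1/10)*sqrt(14))*i; poles of order 1, moduli (1/10)*sqrt(30) and (1/10)*sqrt(30).
The radius of convergence is the smallest modulus among the singular points: (1/10)*sqrt(30).


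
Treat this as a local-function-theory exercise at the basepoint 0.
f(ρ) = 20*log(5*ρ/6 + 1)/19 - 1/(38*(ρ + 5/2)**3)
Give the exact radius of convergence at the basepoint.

The radius of convergence is 6/5.

Denominator factor (ρ + 5/2)^3: pole of order 3 at -5/2, modulus 5/2.
Branch term (20/19)*log(1 - ρ/(-6/5)): its argument vanishes at ρ = -6/5, a logarithmic branch point, modulus 6/5.
The radius of convergence is the smallest modulus among the singular points: 6/5.


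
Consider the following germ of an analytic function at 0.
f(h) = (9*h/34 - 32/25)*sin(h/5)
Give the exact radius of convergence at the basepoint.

The factor sin(h/5) is entire and contributes no finite singular point.
The polynomial part has no poles.
No finite singular points: the Taylor series at 0 converges everywhere.

The radius of convergence is infinite.


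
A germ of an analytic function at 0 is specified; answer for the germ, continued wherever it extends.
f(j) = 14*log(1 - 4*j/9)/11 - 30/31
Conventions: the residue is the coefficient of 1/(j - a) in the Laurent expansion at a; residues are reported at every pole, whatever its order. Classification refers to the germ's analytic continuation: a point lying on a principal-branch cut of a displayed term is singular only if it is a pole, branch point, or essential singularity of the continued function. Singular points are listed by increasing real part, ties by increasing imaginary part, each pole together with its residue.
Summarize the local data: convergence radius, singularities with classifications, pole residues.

Branch term (14/11)*log(1 - j/(9/4)): its argument vanishes at j = 9/4, a logarithmic branch point, modulus 9/4.
The radius of convergence is the smallest modulus among the singular points: 9/4.

Radius of convergence at 0: 9/4.
At 9/4: a logarithmic branch point.


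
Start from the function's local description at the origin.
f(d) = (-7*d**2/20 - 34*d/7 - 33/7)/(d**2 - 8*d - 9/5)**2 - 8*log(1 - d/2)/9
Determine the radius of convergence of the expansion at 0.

Denominator factor (d**2 - 8*d - 9/5)^2: discriminant 356/5, real irrational roots 4 + (1/5)*sqrt(445) and 4 - (1/5)*sqrt(445); poles of order 2, moduli 4 + (1/5)*sqrt(445) and -4 + (1/5)*sqrt(445).
Branch term (-8/9)*log(1 - d/(2)): its argument vanishes at d = 2, a logarithmic branch point, modulus 2.
The radius of convergence is the smallest modulus among the singular points: -4 + (1/5)*sqrt(445).

The radius of convergence is -4 + (1/5)*sqrt(445).


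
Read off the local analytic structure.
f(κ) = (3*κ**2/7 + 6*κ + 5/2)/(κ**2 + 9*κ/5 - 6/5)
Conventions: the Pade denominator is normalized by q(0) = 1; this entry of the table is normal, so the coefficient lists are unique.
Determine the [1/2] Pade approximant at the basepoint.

Taylor coefficients needed (expand at 0): a_0 = -25/12, a_1 = -65/8, a_2 = -14395/1008, a_3 = -6315/224.
Write the denominator as Q(κ) = 1 + q1*κ + q2*κ^2. Requiring Q*f - P = O(κ^4) with deg P <= 1 kills the coefficients of κ^2..κ^3 in Q*f:
  κ^2: a_2 + q1*a_1 + q2*a_0 = 0, i.e. -14395/1008 + (-65/8)*q1 + (-25/12)*q2 = 0.
  κ^3: a_3 + q1*a_2 + q2*a_1 = 0, i.e. -6315/224 + (-14395/1008)*q1 + (-65/8)*q2 = 0.
Solving this linear system: q1 = -27723/17546, q2 = -255233/368466.
The numerator is Q*f truncated at degree 1: P0 = a_0 = -25/12; P1 = a_1 + q1*a_0 = -84805/17546.

The Pade approximant has numerator coefficients [-25/12, -84805/17546]; denominator coefficients [1, -27723/17546, -255233/368466].


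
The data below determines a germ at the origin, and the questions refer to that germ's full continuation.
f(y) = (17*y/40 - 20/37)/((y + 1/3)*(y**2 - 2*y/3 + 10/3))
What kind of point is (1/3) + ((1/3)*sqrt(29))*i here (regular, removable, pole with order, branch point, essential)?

The point is a pole of order 1.

The denominator factor y**2 - 2*y/3 + 10/3 vanishes at (1/3) + ((1/3)*sqrt(29))*i and appears to the power 1; the numerator there equals (-1771/4440) + ((17/120)*sqrt(29))*i, nonzero, and no other factor vanishes.
Hence a pole whose order is the multiplicity, 1.


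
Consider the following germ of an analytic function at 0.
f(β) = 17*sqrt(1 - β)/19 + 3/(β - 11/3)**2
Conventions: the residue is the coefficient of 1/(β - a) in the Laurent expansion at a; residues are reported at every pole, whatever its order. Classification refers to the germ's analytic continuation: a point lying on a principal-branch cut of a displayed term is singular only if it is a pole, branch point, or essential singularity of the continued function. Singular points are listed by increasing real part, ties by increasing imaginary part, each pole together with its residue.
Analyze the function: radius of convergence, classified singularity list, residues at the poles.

Denominator factor (β - 11/3)^2: pole of order 2 at 11/3, modulus 11/3.
Branch term (17/19)*sqrt(1 - β/(1)): its argument vanishes at β = 1, a square-root branch point, modulus 1.
The radius of convergence is the smallest modulus among the singular points: 1.
The branch term is analytic at 11/3 and contributes nothing to the residue; only the rational part matters.
At the order-2 pole 11/3 set g(β) = (β - (11/3))^2*(rational part) = 3.
Order-2 pole: residue = g'(a); g'(11/3) = 0, so the residue is 0.
List the singular points by increasing real part (a conjugate pair: the negative imaginary part first).

Radius of convergence at 0: 1.
At 1: an algebraic (square-root) branch point.
At 11/3: a pole of order 2; residue 0.


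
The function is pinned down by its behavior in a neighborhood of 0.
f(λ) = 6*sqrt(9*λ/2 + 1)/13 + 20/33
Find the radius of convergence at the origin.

The radius of convergence is 2/9.

Branch term (6/13)*sqrt(1 - λ/(-2/9)): its argument vanishes at λ = -2/9, a square-root branch point, modulus 2/9.
The radius of convergence is the smallest modulus among the singular points: 2/9.


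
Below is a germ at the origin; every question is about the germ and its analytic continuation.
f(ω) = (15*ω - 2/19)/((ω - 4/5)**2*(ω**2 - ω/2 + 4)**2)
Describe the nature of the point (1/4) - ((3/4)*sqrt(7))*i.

The point is a pole of order 2.

The denominator factor ω**2 - ω/2 + 4 vanishes at (1/4) - ((3/4)*sqrt(7))*i and appears to the power 2; the numerator there equals (277/76) - ((45/4)*sqrt(7))*i, nonzero, and no other factor vanishes.
Hence a pole whose order is the multiplicity, 2.


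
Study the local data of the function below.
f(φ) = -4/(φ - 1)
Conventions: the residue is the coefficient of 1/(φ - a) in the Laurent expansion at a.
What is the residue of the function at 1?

The residue is -4.

At the order-1 pole 1 set g(φ) = (φ - (1))*f(φ) = -4.
Simple pole: residue = g(a) at a = 1, which is -4.


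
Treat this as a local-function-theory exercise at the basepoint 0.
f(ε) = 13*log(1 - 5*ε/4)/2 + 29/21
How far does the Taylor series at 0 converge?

Branch term (13/2)*log(1 - ε/(4/5)): its argument vanishes at ε = 4/5, a logarithmic branch point, modulus 4/5.
The radius of convergence is the smallest modulus among the singular points: 4/5.

The radius of convergence is 4/5.


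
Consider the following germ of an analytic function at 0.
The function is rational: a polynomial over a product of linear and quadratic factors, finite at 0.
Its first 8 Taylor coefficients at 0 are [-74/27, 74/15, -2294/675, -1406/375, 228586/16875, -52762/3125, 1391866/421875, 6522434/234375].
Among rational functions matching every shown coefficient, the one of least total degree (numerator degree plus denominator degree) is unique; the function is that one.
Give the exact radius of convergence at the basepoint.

No rational of total degree below 2 reproduces all 8 coefficients; solving the [0/2] Pade equations on them gives f(λ) = -37/(27*(λ**2 + 9*λ/10 + 1/2)), whose expansion matches every shown term.
Denominator factor (λ**2 + 9*λ/10 + 1/2): discriminant -119/100, complex-conjugate roots (-9/20) + ((1/20)*sqrt(119))*i and (-9/20) - ((1/20)*sqrt(119))*i; poles of order 1, moduli (1/2)*sqrt(2) and (1/2)*sqrt(2).
The radius of convergence is the smallest modulus among the singular points: (1/2)*sqrt(2).

The radius of convergence is (1/2)*sqrt(2).


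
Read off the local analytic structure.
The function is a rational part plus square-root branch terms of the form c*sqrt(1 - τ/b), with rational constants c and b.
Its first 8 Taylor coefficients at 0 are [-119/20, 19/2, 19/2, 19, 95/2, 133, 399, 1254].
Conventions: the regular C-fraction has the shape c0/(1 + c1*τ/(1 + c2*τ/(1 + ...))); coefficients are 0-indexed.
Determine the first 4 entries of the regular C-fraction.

The regular C-fraction coefficients are [-119/20, 190/119, -309/119, -119/309].

Taylor coefficients (read off): a_0 = -119/20, a_1 = 19/2, a_2 = 19/2, a_3 = 19.
c0 = a_0 = -119/20. Peel one level at a time: if S = 1 + c*τ/S' with S'(0) = 1, then c is the τ-coefficient of S and S' = c*τ/(S - 1).
S_1 = c0/f = 1 + (190/119)*τ + (58710/14161)*τ^2 + ...; c1 = 190/119.
S_2 = c1*τ/(S_1 - 1) = 1 + (-309/119)*τ + (-1)*τ^2 + ...; c2 = -309/119.
S_3 = c2*τ/(S_2 - 1) = 1 + (-119/309)*τ + ...; c3 = -119/309.


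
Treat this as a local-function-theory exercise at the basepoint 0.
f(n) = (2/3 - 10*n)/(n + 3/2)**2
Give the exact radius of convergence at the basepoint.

Denominator factor (n + 3/2)^2: pole of order 2 at -3/2, modulus 3/2.
The radius of convergence is the smallest modulus among the singular points: 3/2.

The radius of convergence is 3/2.


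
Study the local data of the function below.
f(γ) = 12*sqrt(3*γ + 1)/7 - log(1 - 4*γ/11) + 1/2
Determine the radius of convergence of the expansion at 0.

Branch term (-1)*log(1 - γ/(11/4)): its argument vanishes at γ = 11/4, a logarithmic branch point, modulus 11/4.
Branch term (12/7)*sqrt(1 - γ/(-1/3)): its argument vanishes at γ = -1/3, a square-root branch point, modulus 1/3.
The radius of convergence is the smallest modulus among the singular points: 1/3.

The radius of convergence is 1/3.


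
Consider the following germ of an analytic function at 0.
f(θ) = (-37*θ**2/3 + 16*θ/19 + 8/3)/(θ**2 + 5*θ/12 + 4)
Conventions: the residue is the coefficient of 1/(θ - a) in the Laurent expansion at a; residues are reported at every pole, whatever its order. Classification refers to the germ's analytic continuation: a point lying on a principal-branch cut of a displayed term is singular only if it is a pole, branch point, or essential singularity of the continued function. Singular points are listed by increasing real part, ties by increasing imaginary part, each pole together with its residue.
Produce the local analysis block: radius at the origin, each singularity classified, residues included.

Radius of convergence at 0: 2.
At (-5/24) - ((1/24)*sqrt(2279))*i: a pole of order 1; residue (4091/1368) + ((833177/3117672)*sqrt(2279))*i.
At (-5/24) + ((1/24)*sqrt(2279))*i: a pole of order 1; residue (4091/1368) - ((833177/3117672)*sqrt(2279))*i.

Denominator factor (θ**2 + 5*θ/12 + 4): discriminant -2279/144, complex-conjugate roots (-5/24) + ((1/24)*sqrt(2279))*i and (-5/24) - ((1/24)*sqrt(2279))*i; poles of order 1, moduli 2 and 2.
The radius of convergence is the smallest modulus among the singular points: 2.
The factor θ**2 + 5*θ/12 + 4 splits as (θ - a)(θ - a') with a = (-5/24) - ((1/24)*sqrt(2279))*i, a' = (-5/24) + ((1/24)*sqrt(2279))*i. At the order-1 pole a set g(θ) = (θ - a)*f(θ) = [-37*θ**2/3 + 16*θ/19 + 8/3] / (θ - a').
Simple pole: residue = g(a) at a = (-5/24) - ((1/24)*sqrt(2279))*i, which is (4091/1368) + ((833177/3117672)*sqrt(2279))*i.
The factor θ**2 + 5*θ/12 + 4 splits as (θ - a)(θ - a') with a = (-5/24) + ((1/24)*sqrt(2279))*i, a' = (-5/24) - ((1/24)*sqrt(2279))*i. At the order-1 pole a set g(θ) = (θ - a)*f(θ) = [-37*θ**2/3 + 16*θ/19 + 8/3] / (θ - a').
Simple pole: residue = g(a) at a = (-5/24) + ((1/24)*sqrt(2279))*i, which is (4091/1368) - ((833177/3117672)*sqrt(2279))*i.
List the singular points by increasing real part (a conjugate pair: the negative imaginary part first).


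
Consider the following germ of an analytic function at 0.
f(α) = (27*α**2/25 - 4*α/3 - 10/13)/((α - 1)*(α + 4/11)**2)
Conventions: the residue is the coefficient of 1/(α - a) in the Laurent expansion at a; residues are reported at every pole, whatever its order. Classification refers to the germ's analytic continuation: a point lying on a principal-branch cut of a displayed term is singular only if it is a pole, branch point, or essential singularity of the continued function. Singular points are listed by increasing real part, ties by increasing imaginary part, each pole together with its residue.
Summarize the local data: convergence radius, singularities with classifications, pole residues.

Radius of convergence at 0: 4/11.
At -4/11: a pole of order 2; residue 357562/219375.
At 1: a pole of order 1; residue -120637/219375.

Denominator factor (α - 1): pole of order 1 at 1, modulus 1.
Denominator factor (α + 4/11)^2: pole of order 2 at -4/11, modulus 4/11.
The radius of convergence is the smallest modulus among the singular points: 4/11.
At the order-2 pole -4/11 set g(α) = (α - (-4/11))^2*f(α) = (27*α**2/25 - 4*α/3 - 10/13)/(α - 1).
Order-2 pole: residue = g'(a); g'(-4/11) = 357562/219375, so the residue is 357562/219375.
At the order-1 pole 1 set g(α) = (α - (1))*f(α) = (27*α**2/25 - 4*α/3 - 10/13)/(α + 4/11)**2.
Simple pole: residue = g(a) at a = 1, which is -120637/219375.
List the singular points by increasing real part (a conjugate pair: the negative imaginary part first).
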